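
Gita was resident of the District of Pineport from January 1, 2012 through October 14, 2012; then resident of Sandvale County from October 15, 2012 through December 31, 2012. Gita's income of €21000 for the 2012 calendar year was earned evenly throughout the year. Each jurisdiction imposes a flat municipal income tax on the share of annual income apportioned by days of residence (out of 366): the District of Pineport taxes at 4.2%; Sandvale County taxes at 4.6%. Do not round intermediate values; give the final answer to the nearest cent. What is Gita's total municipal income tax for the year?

€899.90

The District of Pineport, January 1 – October 14, 2012: 288 days → €21000 × 4.2% × 288/366 = €694.0328
Sandvale County, October 15 – December 31, 2012: 78 days → €21000 × 4.6% × 78/366 = €205.8689
Total = €899.9016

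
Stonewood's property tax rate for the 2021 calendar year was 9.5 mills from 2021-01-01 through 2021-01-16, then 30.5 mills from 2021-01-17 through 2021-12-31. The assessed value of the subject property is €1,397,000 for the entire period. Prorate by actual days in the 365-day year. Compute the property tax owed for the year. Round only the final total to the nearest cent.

2021-01-01 to 2021-01-16: 16 days at 9.5 mills → €1,397,000 × 0.95% × 16/365 = €581.7644
2021-01-17 to 2021-12-31: 349 days at 30.5 mills → €1,397,000 × 3.05% × 349/365 = €40,740.7301
Total = €41,322.4945

€41,322.49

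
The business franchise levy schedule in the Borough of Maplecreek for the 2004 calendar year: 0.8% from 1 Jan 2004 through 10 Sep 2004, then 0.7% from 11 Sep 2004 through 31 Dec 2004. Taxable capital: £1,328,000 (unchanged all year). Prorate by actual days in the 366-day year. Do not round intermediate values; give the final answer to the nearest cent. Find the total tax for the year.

1 Jan – 10 Sep 2004: 254 days at 0.8% → £1,328,000 × 0.8% × 254/366 = £7,372.9399
11 Sep – 31 Dec 2004: 112 days at 0.7% → £1,328,000 × 0.7% × 112/366 = £2,844.6776
Total = £10,217.6175

£10,217.62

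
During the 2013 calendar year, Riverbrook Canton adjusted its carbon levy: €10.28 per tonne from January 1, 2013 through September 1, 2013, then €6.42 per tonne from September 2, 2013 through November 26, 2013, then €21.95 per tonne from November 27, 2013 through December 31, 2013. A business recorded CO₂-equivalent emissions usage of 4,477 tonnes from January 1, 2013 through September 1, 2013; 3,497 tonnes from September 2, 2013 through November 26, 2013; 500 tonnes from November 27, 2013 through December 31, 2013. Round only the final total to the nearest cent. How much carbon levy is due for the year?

January 1 – September 1, 2013: 4,477 tonnes at €10.28/tonne → €46023.56
September 2 – November 26, 2013: 3,497 tonnes at €6.42/tonne → €22450.74
November 27 – December 31, 2013: 500 tonnes at €21.95/tonne → €10975.00

€79449.30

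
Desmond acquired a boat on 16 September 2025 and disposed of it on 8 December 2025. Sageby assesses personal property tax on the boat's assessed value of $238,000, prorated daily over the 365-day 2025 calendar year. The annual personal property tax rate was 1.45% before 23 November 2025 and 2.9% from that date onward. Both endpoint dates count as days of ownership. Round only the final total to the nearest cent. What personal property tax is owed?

16 September – 22 November 2025: 68 days at 1.45% → $238,000 × 1.45% × 68/365 = $642.9260
23 November – 8 December 2025: 16 days at 2.9% → $238,000 × 2.9% × 16/365 = $302.5534
Total = $945.4795

$945.48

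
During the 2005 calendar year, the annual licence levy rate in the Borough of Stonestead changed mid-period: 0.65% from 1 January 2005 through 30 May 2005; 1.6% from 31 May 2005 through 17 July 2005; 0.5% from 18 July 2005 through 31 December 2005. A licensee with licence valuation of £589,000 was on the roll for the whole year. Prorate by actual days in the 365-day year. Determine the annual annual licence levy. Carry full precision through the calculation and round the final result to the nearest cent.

£4,160.12

1 January – 30 May 2005: 150 days at 0.65% → £589,000 × 0.65% × 150/365 = £1,573.3562
31 May – 17 July 2005: 48 days at 1.6% → £589,000 × 1.6% × 48/365 = £1,239.3205
18 July – 31 December 2005: 167 days at 0.5% → £589,000 × 0.5% × 167/365 = £1,347.4384
Total = £4,160.1151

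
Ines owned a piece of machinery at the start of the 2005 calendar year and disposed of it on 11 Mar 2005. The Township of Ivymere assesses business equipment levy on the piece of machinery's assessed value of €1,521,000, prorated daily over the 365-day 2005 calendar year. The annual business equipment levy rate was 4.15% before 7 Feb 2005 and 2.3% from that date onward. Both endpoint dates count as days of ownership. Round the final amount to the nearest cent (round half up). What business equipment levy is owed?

€9,561.46

1 Jan – 6 Feb 2005: 37 days at 4.15% → €1,521,000 × 4.15% × 37/365 = €6,398.6178
7 Feb – 11 Mar 2005: 33 days at 2.3% → €1,521,000 × 2.3% × 33/365 = €3,162.8466
Total = €9,561.4644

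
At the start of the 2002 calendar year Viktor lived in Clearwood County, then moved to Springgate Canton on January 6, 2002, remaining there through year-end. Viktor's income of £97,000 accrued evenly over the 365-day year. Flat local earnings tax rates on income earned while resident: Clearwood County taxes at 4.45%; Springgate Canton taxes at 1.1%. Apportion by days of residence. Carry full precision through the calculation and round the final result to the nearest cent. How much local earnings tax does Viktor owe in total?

£1,111.51

Clearwood County, January 1 – January 5, 2002: 5 days → £97,000 × 4.45% × 5/365 = £59.1301
Springgate Canton, January 6 – December 31, 2002: 360 days → £97,000 × 1.1% × 360/365 = £1,052.3836
Total = £1,111.5137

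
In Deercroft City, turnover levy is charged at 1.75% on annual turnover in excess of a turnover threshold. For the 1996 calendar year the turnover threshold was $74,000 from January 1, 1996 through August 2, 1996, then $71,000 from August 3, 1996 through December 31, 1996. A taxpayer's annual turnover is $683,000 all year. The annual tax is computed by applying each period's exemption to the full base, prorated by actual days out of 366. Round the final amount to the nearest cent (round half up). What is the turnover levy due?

January 1 – August 2, 1996: 215 days, exemption $74,000 → ($683,000 − $74,000) × 1.75% × 215/366 = $6,260.5533
August 3 – December 31, 1996: 151 days, exemption $71,000 → ($683,000 − $71,000) × 1.75% × 151/366 = $4,418.6066
Total = $10,679.1598

$10,679.16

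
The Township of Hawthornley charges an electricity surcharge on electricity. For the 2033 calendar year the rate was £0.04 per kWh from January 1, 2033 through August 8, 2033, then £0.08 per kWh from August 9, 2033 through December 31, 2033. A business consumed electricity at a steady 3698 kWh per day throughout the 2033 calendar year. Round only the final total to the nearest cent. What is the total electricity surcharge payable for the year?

£75,439.20

January 1 – August 8, 2033: 220 days × 3698 kWh/day = 813,560 kWh at £0.04/kWh → £32,542.40
August 9 – December 31, 2033: 145 days × 3698 kWh/day = 536,210 kWh at £0.08/kWh → £42,896.80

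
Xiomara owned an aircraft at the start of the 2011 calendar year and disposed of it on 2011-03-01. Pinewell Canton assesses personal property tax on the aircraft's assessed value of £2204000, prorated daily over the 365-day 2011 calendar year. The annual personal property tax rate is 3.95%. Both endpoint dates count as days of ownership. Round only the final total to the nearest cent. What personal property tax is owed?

£14310.90

Days held (2011-01-01 to 2011-03-01): 60 out of 365
Tax = £2204000 × 3.95% × 60/365 = £14310.9041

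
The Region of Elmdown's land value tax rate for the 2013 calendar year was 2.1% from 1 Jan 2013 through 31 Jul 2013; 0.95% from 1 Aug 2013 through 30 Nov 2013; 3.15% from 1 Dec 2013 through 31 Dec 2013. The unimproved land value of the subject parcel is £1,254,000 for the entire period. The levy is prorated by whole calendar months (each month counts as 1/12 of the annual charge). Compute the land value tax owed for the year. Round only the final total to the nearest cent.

£22,624.25

1 Jan – 31 Jul 2013: 7 months at 2.1% → £1,254,000 × 2.1% × 7/12 = £15,361.5000
1 Aug – 30 Nov 2013: 4 months at 0.95% → £1,254,000 × 0.95% × 4/12 = £3,971.0000
1 Dec – 31 Dec 2013: 1 month at 3.15% → £1,254,000 × 3.15% × 1/12 = £3,291.7500
Total = £22,624.2500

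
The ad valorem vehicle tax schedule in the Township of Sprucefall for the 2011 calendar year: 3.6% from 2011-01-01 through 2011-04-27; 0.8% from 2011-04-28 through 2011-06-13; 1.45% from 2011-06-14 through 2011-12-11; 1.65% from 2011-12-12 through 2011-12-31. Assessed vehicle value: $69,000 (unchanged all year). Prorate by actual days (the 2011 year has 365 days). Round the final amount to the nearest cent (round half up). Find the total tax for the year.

$1,425.84

2011-01-01 to 2011-04-27: 117 days at 3.6% → $69,000 × 3.6% × 117/365 = $796.2411
2011-04-28 to 2011-06-13: 47 days at 0.8% → $69,000 × 0.8% × 47/365 = $71.0795
2011-06-14 to 2011-12-11: 181 days at 1.45% → $69,000 × 1.45% × 181/365 = $496.1384
2011-12-12 to 2011-12-31: 20 days at 1.65% → $69,000 × 1.65% × 20/365 = $62.3836
Total = $1,425.8425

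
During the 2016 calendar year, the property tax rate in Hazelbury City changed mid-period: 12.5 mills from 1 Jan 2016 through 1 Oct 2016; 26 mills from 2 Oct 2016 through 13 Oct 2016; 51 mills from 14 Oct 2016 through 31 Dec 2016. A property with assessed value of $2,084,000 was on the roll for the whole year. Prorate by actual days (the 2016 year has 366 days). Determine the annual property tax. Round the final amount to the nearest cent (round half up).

$44,290.69

1 Jan – 1 Oct 2016: 275 days at 12.5 mills → $2,084,000 × 1.25% × 275/366 = $19,573.0874
2 Oct – 13 Oct 2016: 12 days at 26 mills → $2,084,000 × 2.6% × 12/366 = $1,776.5246
14 Oct – 31 Dec 2016: 79 days at 51 mills → $2,084,000 × 5.1% × 79/366 = $22,941.0820
Total = $44,290.6940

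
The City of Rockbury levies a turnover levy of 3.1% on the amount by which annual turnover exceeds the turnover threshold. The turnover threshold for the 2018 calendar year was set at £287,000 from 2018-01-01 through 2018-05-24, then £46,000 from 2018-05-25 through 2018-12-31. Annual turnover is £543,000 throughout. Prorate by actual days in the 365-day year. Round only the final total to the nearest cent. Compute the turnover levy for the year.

2018-01-01 to 2018-05-24: 144 days, exemption £287,000 → (£543,000 − £287,000) × 3.1% × 144/365 = £3,130.9151
2018-05-25 to 2018-12-31: 221 days, exemption £46,000 → (£543,000 − £46,000) × 3.1% × 221/365 = £9,328.6219
Total = £12,459.5370

£12,459.54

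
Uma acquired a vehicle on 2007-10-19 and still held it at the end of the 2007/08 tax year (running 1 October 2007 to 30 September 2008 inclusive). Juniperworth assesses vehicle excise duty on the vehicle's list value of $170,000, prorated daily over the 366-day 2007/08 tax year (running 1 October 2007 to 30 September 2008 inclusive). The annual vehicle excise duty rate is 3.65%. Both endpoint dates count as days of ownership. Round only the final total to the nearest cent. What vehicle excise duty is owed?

Days held (2007-10-19 to 2008-09-30): 348 out of 366
Tax = $170,000 × 3.65% × 348/366 = $5,899.8361

$5,899.84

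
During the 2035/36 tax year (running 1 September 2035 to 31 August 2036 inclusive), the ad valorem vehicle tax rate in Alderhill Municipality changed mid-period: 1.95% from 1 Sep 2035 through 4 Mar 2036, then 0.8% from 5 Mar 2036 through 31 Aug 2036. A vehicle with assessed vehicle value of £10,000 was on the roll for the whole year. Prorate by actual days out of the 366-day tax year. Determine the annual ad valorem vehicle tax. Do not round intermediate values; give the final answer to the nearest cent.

£138.44

1 Sep 2035 – 4 Mar 2036: 186 days at 1.95% → £10,000 × 1.95% × 186/366 = £99.0984
5 Mar – 31 Aug 2036: 180 days at 0.8% → £10,000 × 0.8% × 180/366 = £39.3443
Total = £138.4426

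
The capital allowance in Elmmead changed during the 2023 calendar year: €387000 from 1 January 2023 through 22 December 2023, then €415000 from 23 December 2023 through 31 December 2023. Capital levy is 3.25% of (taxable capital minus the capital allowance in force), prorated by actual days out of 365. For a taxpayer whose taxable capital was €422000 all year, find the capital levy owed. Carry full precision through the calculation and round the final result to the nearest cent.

1 January – 22 December 2023: 356 days, exemption €387000 → (€422000 − €387000) × 3.25% × 356/365 = €1109.4521
23 December – 31 December 2023: 9 days, exemption €415000 → (€422000 − €415000) × 3.25% × 9/365 = €5.6096
Total = €1115.0616

€1115.06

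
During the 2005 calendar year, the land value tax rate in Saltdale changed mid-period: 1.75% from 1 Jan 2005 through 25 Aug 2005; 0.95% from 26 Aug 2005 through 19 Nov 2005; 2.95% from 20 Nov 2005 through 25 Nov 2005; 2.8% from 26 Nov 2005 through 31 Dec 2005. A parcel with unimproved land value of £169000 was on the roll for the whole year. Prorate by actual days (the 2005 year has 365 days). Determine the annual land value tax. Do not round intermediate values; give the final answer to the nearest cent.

£2847.30

1 Jan – 25 Aug 2005: 237 days at 1.75% → £169000 × 1.75% × 237/365 = £1920.3493
26 Aug – 19 Nov 2005: 86 days at 0.95% → £169000 × 0.95% × 86/365 = £378.2822
20 Nov – 25 Nov 2005: 6 days at 2.95% → £169000 × 2.95% × 6/365 = £81.9534
26 Nov – 31 Dec 2005: 36 days at 2.8% → £169000 × 2.8% × 36/365 = £466.7178
Total = £2847.3027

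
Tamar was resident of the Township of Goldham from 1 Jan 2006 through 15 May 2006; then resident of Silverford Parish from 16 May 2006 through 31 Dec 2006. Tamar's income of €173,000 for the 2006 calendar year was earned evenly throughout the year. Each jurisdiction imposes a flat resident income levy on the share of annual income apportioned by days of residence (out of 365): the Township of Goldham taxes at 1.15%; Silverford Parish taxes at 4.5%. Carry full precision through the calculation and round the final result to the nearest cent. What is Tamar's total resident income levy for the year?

€5,641.46

The Township of Goldham, 1 Jan – 15 May 2006: 135 days → €173,000 × 1.15% × 135/365 = €735.8425
Silverford Parish, 16 May – 31 Dec 2006: 230 days → €173,000 × 4.5% × 230/365 = €4,905.6164
Total = €5,641.4589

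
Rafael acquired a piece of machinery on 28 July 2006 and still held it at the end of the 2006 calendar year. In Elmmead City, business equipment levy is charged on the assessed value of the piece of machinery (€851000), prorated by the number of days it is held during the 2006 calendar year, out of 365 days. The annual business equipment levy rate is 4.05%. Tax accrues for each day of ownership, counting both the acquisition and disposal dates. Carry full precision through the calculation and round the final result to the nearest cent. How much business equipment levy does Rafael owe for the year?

Days held (28 July – 31 December 2006): 157 out of 365
Tax = €851000 × 4.05% × 157/365 = €14824.8863

€14824.89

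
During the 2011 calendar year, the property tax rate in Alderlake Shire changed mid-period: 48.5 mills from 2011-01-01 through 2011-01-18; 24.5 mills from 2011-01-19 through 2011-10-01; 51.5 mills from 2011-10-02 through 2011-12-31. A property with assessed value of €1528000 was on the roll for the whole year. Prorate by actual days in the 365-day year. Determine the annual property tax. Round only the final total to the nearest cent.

€49530.22

2011-01-01 to 2011-01-18: 18 days at 48.5 mills → €1528000 × 4.85% × 18/365 = €3654.6411
2011-01-19 to 2011-10-01: 256 days at 24.5 mills → €1528000 × 2.45% × 256/365 = €26256.4822
2011-10-02 to 2011-12-31: 91 days at 51.5 mills → €1528000 × 5.15% × 91/365 = €19619.1014
Total = €49530.2247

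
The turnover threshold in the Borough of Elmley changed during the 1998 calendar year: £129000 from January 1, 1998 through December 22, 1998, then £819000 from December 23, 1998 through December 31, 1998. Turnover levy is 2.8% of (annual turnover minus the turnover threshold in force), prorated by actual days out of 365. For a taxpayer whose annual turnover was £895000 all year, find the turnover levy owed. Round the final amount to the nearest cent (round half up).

January 1 – December 22, 1998: 356 days, exemption £129000 → (£895000 − £129000) × 2.8% × 356/365 = £20919.1452
December 23 – December 31, 1998: 9 days, exemption £819000 → (£895000 − £819000) × 2.8% × 9/365 = £52.4712
Total = £20971.6164

£20971.62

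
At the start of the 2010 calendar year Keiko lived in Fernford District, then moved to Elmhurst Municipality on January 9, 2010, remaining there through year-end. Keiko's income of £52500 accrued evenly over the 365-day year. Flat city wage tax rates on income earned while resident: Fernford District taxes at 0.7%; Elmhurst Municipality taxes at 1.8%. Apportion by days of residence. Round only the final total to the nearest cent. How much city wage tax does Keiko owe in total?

Fernford District, January 1 – January 8, 2010: 8 days → £52500 × 0.7% × 8/365 = £8.0548
Elmhurst Municipality, January 9 – December 31, 2010: 357 days → £52500 × 1.8% × 357/365 = £924.2877
Total = £932.3425

£932.34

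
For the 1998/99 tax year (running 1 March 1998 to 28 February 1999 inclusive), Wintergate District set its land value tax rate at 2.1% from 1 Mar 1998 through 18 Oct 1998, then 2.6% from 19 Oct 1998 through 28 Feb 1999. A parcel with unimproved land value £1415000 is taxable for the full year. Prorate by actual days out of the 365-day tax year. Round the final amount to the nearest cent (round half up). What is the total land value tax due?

1 Mar – 18 Oct 1998: 232 days at 2.1% → £1415000 × 2.1% × 232/365 = £18887.3425
19 Oct 1998 – 28 Feb 1999: 133 days at 2.6% → £1415000 × 2.6% × 133/365 = £13405.6712
Total = £32293.0137

£32293.01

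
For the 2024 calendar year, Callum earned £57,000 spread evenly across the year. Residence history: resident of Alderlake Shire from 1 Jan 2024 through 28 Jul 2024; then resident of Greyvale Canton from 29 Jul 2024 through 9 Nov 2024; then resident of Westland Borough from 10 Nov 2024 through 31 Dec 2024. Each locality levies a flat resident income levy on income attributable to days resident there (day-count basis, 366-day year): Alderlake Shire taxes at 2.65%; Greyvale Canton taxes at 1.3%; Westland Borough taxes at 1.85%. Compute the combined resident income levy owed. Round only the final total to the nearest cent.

£1,227.06

Alderlake Shire, 1 Jan – 28 Jul 2024: 210 days → £57,000 × 2.65% × 210/366 = £866.6803
Greyvale Canton, 29 Jul – 9 Nov 2024: 104 days → £57,000 × 1.3% × 104/366 = £210.5574
Westland Borough, 10 Nov – 31 Dec 2024: 52 days → £57,000 × 1.85% × 52/366 = £149.8197
Total = £1,227.0574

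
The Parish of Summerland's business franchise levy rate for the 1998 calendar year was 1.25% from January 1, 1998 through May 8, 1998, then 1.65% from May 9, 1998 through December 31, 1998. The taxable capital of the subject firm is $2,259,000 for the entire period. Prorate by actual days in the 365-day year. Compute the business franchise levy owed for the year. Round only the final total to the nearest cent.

$34,104.71

January 1 – May 8, 1998: 128 days at 1.25% → $2,259,000 × 1.25% × 128/365 = $9,902.4658
May 9 – December 31, 1998: 237 days at 1.65% → $2,259,000 × 1.65% × 237/365 = $24,202.2452
Total = $34,104.7110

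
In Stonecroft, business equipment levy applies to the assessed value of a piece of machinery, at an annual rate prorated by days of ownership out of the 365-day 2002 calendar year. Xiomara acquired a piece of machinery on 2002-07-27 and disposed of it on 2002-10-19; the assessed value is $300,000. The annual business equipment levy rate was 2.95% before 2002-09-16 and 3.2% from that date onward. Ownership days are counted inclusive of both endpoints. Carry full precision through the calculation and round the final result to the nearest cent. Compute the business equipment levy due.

2002-07-27 to 2002-09-15: 51 days at 2.95% → $300,000 × 2.95% × 51/365 = $1,236.5753
2002-09-16 to 2002-10-19: 34 days at 3.2% → $300,000 × 3.2% × 34/365 = $894.2466
Total = $2,130.8219

$2,130.82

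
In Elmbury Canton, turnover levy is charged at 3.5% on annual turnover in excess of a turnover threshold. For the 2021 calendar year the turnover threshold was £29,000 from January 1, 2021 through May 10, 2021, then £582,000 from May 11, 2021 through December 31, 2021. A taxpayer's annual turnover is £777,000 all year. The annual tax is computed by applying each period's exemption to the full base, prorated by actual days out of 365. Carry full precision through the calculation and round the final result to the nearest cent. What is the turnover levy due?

January 1 – May 10, 2021: 130 days, exemption £29,000 → (£777,000 − £29,000) × 3.5% × 130/365 = £9,324.3836
May 11 – December 31, 2021: 235 days, exemption £582,000 → (£777,000 − £582,000) × 3.5% × 235/365 = £4,394.1781
Total = £13,718.5616

£13,718.56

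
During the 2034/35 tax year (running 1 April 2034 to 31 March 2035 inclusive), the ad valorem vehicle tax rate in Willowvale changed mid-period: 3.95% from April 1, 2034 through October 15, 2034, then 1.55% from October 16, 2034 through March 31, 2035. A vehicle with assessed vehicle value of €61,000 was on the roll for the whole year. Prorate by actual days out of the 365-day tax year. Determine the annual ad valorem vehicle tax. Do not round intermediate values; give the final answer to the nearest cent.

April 1 – October 15, 2034: 198 days at 3.95% → €61,000 × 3.95% × 198/365 = €1,307.0712
October 16, 2034 – March 31, 2035: 167 days at 1.55% → €61,000 × 1.55% × 167/365 = €432.5986
Total = €1,739.6699

€1,739.67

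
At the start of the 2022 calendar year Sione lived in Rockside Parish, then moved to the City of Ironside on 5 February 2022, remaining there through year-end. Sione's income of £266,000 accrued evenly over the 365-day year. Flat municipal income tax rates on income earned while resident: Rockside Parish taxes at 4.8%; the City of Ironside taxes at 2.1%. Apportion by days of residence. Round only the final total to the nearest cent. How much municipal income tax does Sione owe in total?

£6,274.68

Rockside Parish, 1 January – 4 February 2022: 35 days → £266,000 × 4.8% × 35/365 = £1,224.3288
The City of Ironside, 5 February – 31 December 2022: 330 days → £266,000 × 2.1% × 330/365 = £5,050.3562
Total = £6,274.6849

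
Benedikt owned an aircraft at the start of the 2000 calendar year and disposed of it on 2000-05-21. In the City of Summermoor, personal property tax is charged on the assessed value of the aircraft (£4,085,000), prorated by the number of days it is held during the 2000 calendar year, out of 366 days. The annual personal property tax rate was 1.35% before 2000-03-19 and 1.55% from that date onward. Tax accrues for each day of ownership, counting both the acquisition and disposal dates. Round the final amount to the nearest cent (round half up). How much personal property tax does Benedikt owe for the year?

2000-01-01 to 2000-03-18: 78 days at 1.35% → £4,085,000 × 1.35% × 78/366 = £11,752.7459
2000-03-19 to 2000-05-21: 64 days at 1.55% → £4,085,000 × 1.55% × 64/366 = £11,071.9126
Total = £22,824.6585

£22,824.66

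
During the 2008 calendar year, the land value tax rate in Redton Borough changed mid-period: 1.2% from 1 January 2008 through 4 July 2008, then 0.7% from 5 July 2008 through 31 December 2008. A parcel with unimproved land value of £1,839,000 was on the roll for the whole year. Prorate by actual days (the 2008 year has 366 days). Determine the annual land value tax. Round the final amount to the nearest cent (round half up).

£17,545.87

1 January – 4 July 2008: 186 days at 1.2% → £1,839,000 × 1.2% × 186/366 = £11,214.8852
5 July – 31 December 2008: 180 days at 0.7% → £1,839,000 × 0.7% × 180/366 = £6,330.9836
Total = £17,545.8689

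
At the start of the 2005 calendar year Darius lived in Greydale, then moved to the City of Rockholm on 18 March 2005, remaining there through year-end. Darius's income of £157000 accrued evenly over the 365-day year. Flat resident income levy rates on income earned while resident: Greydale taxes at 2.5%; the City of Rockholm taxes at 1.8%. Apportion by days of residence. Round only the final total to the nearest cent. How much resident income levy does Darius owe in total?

Greydale, 1 January – 17 March 2005: 76 days → £157000 × 2.5% × 76/365 = £817.2603
The City of Rockholm, 18 March – 31 December 2005: 289 days → £157000 × 1.8% × 289/365 = £2237.5726
Total = £3054.8329

£3054.83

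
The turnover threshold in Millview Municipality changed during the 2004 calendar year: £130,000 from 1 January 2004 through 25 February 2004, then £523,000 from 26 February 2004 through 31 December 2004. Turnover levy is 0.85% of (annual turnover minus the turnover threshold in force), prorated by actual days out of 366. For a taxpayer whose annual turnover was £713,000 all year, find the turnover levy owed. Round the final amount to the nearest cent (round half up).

£2,126.11

1 January – 25 February 2004: 56 days, exemption £130,000 → (£713,000 − £130,000) × 0.85% × 56/366 = £758.2186
26 February – 31 December 2004: 310 days, exemption £523,000 → (£713,000 − £523,000) × 0.85% × 310/366 = £1,367.8962
Total = £2,126.1148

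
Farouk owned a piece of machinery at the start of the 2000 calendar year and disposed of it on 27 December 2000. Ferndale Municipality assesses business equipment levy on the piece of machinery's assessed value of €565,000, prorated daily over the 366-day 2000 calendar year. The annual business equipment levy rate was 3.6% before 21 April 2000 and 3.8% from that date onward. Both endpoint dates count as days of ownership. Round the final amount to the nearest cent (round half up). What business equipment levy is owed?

€20,892.65

1 January – 20 April 2000: 111 days at 3.6% → €565,000 × 3.6% × 111/366 = €6,168.6885
21 April – 27 December 2000: 251 days at 3.8% → €565,000 × 3.8% × 251/366 = €14,723.9617
Total = €20,892.6503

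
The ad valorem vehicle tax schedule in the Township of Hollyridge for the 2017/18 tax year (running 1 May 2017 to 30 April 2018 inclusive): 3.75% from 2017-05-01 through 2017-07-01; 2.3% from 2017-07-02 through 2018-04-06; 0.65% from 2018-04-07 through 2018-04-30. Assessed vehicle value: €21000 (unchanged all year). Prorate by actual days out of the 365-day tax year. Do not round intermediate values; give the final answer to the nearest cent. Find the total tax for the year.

€511.94

2017-05-01 to 2017-07-01: 62 days at 3.75% → €21000 × 3.75% × 62/365 = €133.7671
2017-07-02 to 2018-04-06: 279 days at 2.3% → €21000 × 2.3% × 279/365 = €369.1973
2018-04-07 to 2018-04-30: 24 days at 0.65% → €21000 × 0.65% × 24/365 = €8.9753
Total = €511.9397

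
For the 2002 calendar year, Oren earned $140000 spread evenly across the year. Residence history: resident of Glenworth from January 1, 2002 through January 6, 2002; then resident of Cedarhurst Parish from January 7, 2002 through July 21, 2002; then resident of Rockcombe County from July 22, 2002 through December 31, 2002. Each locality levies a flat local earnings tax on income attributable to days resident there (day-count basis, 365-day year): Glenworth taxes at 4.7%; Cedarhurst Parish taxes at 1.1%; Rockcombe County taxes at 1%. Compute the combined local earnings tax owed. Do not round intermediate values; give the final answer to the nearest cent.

$1560.33

Glenworth, January 1 – January 6, 2002: 6 days → $140000 × 4.7% × 6/365 = $108.1644
Cedarhurst Parish, January 7 – July 21, 2002: 196 days → $140000 × 1.1% × 196/365 = $826.9589
Rockcombe County, July 22 – December 31, 2002: 163 days → $140000 × 1% × 163/365 = $625.2055
Total = $1560.3288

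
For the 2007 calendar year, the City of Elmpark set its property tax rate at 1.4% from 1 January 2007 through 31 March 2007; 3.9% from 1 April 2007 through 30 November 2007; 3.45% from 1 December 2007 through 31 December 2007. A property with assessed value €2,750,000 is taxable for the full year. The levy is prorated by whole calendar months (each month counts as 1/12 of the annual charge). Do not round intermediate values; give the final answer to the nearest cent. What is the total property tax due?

1 January – 31 March 2007: 3 months at 1.4% → €2,750,000 × 1.4% × 3/12 = €9,625.0000
1 April – 30 November 2007: 8 months at 3.9% → €2,750,000 × 3.9% × 8/12 = €71,500.0000
1 December – 31 December 2007: 1 month at 3.45% → €2,750,000 × 3.45% × 1/12 = €7,906.2500
Total = €89,031.2500

€89,031.25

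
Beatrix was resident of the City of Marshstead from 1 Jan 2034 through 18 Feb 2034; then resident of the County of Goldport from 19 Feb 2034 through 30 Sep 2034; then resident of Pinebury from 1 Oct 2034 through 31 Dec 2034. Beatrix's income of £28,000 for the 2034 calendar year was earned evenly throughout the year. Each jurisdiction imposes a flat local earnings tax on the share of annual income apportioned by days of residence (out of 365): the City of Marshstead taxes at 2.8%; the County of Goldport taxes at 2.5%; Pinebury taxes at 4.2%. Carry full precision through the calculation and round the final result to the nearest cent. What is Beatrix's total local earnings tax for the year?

£831.25

The City of Marshstead, 1 Jan – 18 Feb 2034: 49 days → £28,000 × 2.8% × 49/365 = £105.2493
The County of Goldport, 19 Feb – 30 Sep 2034: 224 days → £28,000 × 2.5% × 224/365 = £429.5890
Pinebury, 1 Oct – 31 Dec 2034: 92 days → £28,000 × 4.2% × 92/365 = £296.4164
Total = £831.2548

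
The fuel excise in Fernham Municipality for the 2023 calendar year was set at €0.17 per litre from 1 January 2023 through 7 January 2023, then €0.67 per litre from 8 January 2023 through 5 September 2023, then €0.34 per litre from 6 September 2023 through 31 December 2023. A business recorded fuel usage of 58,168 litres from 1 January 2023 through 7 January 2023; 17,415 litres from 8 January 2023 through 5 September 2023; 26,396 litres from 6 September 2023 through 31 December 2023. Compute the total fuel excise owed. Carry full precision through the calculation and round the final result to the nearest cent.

1 January – 7 January 2023: 58,168 litres at €0.17/litre → €9888.56
8 January – 5 September 2023: 17,415 litres at €0.67/litre → €11668.05
6 September – 31 December 2023: 26,396 litres at €0.34/litre → €8974.64

€30531.25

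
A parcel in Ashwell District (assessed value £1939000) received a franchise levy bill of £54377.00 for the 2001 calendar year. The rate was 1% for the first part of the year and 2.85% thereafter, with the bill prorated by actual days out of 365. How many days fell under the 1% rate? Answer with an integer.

Let d = days at the first rate; then 365 − d days at the second rate.
£1939000 × [1%·d + 2.85%·(365−d)] / 365 = £54377.00
Solving gives d = 9, so the new rate took effect on January 10, 2001.

9 days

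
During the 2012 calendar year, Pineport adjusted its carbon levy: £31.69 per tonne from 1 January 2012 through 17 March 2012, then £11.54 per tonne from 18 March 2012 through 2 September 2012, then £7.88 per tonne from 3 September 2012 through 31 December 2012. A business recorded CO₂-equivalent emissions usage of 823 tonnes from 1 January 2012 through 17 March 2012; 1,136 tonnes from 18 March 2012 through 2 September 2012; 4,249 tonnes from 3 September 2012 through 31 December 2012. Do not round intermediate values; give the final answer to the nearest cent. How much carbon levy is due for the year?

£72672.43

1 January – 17 March 2012: 823 tonnes at £31.69/tonne → £26080.87
18 March – 2 September 2012: 1,136 tonnes at £11.54/tonne → £13109.44
3 September – 31 December 2012: 4,249 tonnes at £7.88/tonne → £33482.12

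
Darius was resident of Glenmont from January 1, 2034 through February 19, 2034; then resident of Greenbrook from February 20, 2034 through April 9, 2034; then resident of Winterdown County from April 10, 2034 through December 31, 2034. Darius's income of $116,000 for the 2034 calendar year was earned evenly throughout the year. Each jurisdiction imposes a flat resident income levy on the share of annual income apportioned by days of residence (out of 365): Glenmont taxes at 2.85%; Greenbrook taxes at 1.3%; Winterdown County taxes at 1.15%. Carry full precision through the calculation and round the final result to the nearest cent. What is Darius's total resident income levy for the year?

$1,627.50

Glenmont, January 1 – February 19, 2034: 50 days → $116,000 × 2.85% × 50/365 = $452.8767
Greenbrook, February 20 – April 9, 2034: 49 days → $116,000 × 1.3% × 49/365 = $202.4438
Winterdown County, April 10 – December 31, 2034: 266 days → $116,000 × 1.15% × 266/365 = $972.1753
Total = $1,627.4959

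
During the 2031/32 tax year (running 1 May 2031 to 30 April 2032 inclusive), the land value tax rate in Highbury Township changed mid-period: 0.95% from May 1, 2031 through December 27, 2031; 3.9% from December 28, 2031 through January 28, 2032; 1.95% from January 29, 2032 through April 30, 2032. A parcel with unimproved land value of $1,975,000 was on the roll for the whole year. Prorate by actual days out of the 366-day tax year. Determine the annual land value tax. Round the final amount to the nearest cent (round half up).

$28,874.93

May 1 – December 27, 2031: 241 days at 0.95% → $1,975,000 × 0.95% × 241/366 = $12,354.5423
December 28, 2031 – January 28, 2032: 32 days at 3.9% → $1,975,000 × 3.9% × 32/366 = $6,734.4262
January 29 – April 30, 2032: 93 days at 1.95% → $1,975,000 × 1.95% × 93/366 = $9,785.9631
Total = $28,874.9317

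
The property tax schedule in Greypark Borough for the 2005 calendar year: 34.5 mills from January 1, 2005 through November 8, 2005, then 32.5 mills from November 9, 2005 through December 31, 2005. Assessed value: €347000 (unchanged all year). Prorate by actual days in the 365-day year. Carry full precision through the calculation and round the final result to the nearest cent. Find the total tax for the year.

January 1 – November 8, 2005: 312 days at 34.5 mills → €347000 × 3.45% × 312/365 = €10233.1726
November 9 – December 31, 2005: 53 days at 32.5 mills → €347000 × 3.25% × 53/365 = €1637.5548
Total = €11870.7274

€11870.73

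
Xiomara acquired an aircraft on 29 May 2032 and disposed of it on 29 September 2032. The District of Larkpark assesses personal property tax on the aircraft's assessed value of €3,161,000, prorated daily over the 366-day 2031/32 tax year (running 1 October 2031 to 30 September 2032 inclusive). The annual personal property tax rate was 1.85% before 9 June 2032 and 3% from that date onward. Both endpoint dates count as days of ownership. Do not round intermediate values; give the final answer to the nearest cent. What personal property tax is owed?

€31,035.67

29 May – 8 June 2032: 11 days at 1.85% → €3,161,000 × 1.85% × 11/366 = €1,757.5505
9 June – 29 September 2032: 113 days at 3% → €3,161,000 × 3% × 113/366 = €29,278.1148
Total = €31,035.6653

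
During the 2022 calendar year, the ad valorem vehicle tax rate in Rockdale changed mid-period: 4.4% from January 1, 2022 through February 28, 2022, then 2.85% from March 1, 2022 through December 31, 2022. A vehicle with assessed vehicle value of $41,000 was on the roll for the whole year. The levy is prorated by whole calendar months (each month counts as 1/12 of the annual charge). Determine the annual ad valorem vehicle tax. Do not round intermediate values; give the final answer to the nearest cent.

$1,274.42

January 1 – February 28, 2022: 2 months at 4.4% → $41,000 × 4.4% × 2/12 = $300.6667
March 1 – December 31, 2022: 10 months at 2.85% → $41,000 × 2.85% × 10/12 = $973.7500
Total = $1,274.4167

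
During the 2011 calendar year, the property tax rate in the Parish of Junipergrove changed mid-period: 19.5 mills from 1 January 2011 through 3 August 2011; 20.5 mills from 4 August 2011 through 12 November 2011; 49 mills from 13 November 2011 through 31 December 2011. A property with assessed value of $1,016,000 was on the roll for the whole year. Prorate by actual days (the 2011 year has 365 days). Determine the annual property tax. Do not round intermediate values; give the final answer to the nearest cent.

1 January – 3 August 2011: 215 days at 19.5 mills → $1,016,000 × 1.95% × 215/365 = $11,670.0822
4 August – 12 November 2011: 101 days at 20.5 mills → $1,016,000 × 2.05% × 101/365 = $5,763.3644
13 November – 31 December 2011: 49 days at 49 mills → $1,016,000 × 4.9% × 49/365 = $6,683.3315
Total = $24,116.7781

$24,116.78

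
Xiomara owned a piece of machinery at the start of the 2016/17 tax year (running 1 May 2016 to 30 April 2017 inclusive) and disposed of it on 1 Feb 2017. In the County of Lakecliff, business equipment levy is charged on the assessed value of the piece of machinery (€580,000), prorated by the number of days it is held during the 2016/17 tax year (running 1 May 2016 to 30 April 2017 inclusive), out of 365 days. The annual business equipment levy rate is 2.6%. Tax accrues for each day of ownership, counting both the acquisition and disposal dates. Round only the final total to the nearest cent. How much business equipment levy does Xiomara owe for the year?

Days held (1 May 2016 – 1 Feb 2017): 277 out of 365
Tax = €580,000 × 2.6% × 277/365 = €11,444.2740

€11,444.27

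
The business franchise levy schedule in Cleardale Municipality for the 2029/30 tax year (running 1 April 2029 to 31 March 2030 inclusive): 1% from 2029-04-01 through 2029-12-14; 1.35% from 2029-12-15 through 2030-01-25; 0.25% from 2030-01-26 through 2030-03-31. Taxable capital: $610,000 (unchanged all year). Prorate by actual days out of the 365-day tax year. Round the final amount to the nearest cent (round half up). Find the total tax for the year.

2029-04-01 to 2029-12-14: 258 days at 1% → $610,000 × 1% × 258/365 = $4,311.7808
2029-12-15 to 2030-01-25: 42 days at 1.35% → $610,000 × 1.35% × 42/365 = $947.5890
2030-01-26 to 2030-03-31: 65 days at 0.25% → $610,000 × 0.25% × 65/365 = $271.5753
Total = $5,530.9452

$5,530.95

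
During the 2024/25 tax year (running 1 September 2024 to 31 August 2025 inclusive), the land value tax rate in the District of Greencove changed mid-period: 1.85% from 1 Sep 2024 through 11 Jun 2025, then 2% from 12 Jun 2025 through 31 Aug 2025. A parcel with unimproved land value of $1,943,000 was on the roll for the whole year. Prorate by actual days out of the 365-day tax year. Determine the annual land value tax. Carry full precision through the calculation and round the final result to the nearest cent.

1 Sep 2024 – 11 Jun 2025: 284 days at 1.85% → $1,943,000 × 1.85% × 284/365 = $27,968.5534
12 Jun – 31 Aug 2025: 81 days at 2% → $1,943,000 × 2% × 81/365 = $8,623.7260
Total = $36,592.2795

$36,592.28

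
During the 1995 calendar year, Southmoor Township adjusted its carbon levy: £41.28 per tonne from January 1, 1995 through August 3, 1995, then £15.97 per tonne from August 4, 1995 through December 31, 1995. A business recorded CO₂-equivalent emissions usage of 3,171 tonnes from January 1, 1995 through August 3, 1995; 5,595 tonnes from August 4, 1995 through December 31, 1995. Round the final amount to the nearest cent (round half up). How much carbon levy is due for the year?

January 1 – August 3, 1995: 3,171 tonnes at £41.28/tonne → £130,898.88
August 4 – December 31, 1995: 5,595 tonnes at £15.97/tonne → £89,352.15

£220,251.03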